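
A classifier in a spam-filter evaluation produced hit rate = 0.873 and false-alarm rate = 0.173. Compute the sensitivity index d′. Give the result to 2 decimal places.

z(0.873) = 1.1407, z(0.173) = -0.9424
d' = z(H) − z(FA) = 1.1407 − (-0.9424) = 2.0831

d′ = 2.08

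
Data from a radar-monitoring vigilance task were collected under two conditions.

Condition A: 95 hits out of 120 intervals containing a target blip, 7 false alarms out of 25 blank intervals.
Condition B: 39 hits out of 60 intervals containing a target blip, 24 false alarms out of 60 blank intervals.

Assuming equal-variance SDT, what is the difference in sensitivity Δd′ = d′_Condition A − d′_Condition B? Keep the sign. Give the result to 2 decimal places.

Δd′ = 0.76

Condition A: z(0.7917) = 0.812, z(0.2800) = -0.583, d' = 1.395
Condition B: z(0.6500) = 0.385, z(0.4000) = -0.253, d' = 0.638
Δd' = d'_Condition A − d'_Condition B = 1.395 − 0.638 = 0.757
Condition A has the higher sensitivity.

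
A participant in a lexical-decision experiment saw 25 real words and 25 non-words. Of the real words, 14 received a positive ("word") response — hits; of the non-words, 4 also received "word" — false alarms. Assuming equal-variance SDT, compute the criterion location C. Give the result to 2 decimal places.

H = 14/25 = 0.5600
FA = 4/25 = 0.1600
z(H) = z(0.5600) = 0.151
z(FA) = z(0.1600) = -0.994
c = −½·[z(H) + z(FA)] = −0.5 × (0.151 + (-0.994)) = 0.4215

C = 0.42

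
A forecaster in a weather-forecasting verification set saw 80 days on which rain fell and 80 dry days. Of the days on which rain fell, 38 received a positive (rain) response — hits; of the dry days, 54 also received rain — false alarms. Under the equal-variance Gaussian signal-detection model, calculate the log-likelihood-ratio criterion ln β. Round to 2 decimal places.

ln β = 0.10

H = 38/80 = 0.4750
FA = 54/80 = 0.6750
z(0.4750) = -0.063, z(0.6750) = 0.454
ln β = −½·[z(H)² − z(FA)²] = −0.5 × (0.004 − 0.206) = 0.101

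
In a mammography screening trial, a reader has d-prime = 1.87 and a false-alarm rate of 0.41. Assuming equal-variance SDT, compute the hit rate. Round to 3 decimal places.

hit rate = 0.950

z(false-alarm rate) = z(0.41) = -0.2275
z(H) = z(FA) + d' = -0.2275 + 1.87 = 1.6425
hit rate = Φ(1.6425) = 0.9498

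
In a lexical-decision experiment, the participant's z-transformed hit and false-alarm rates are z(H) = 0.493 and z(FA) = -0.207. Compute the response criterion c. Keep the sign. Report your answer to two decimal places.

c = -0.14

c = −½·[z(H) + z(FA)] = −½·(0.493 + (-0.207)) = -0.143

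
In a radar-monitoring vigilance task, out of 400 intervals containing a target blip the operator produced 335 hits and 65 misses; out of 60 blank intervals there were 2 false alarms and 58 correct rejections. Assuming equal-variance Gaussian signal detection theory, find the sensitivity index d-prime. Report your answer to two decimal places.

d-prime = 2.82

H = 335/400 = 0.8375
FA = 2/60 = 0.0333
z(0.8375) = 0.984, z(0.0333) = -1.834
d' = z(H) − z(FA) = 0.984 − (-1.834) = 2.818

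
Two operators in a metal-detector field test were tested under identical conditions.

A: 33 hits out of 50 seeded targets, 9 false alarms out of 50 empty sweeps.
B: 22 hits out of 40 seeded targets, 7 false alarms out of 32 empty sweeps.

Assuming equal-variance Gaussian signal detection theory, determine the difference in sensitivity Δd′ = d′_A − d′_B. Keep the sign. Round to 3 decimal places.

A: z(0.6600) = 0.4125, z(0.1800) = -0.9154, d' = 1.3279
B: z(0.5500) = 0.1257, z(0.2188) = -0.7763, d' = 0.9020
Δd' = d'_A − d'_B = 1.3279 − 0.9020 = 0.4259
A has the higher sensitivity.

Δd′ = 0.426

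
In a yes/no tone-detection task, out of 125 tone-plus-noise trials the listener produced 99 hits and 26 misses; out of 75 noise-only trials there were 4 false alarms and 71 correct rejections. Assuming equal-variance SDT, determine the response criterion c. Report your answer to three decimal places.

H = 99/125 = 0.7920
FA = 4/75 = 0.0533
Φ⁻¹(H) = 0.8134
Φ⁻¹(FA) = -1.6137
c = −½·[z(H) + z(FA)] = −0.5 × (0.8134 + (-1.6137)) = 0.40015
c > 0: the listener has a conservative response bias.

c = 0.400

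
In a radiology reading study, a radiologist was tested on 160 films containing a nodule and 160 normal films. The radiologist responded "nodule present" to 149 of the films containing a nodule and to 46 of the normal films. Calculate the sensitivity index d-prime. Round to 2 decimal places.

H = 149/160 = 0.9313
FA = 46/160 = 0.2875
Φ⁻¹(0.9313) = 1.486, Φ⁻¹(0.2875) = -0.561
d' = z(H) − z(FA) = 1.486 − (-0.561) = 2.047

d-prime = 2.05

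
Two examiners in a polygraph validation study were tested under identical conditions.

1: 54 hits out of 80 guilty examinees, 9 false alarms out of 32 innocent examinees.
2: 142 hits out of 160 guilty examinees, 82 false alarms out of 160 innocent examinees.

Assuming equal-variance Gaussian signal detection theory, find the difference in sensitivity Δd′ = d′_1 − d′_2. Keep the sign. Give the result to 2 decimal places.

Δd′ = -0.15

1: z(0.6750) = 0.454, z(0.2812) = -0.579, d' = 1.033
2: z(0.8875) = 1.213, z(0.5125) = 0.031, d' = 1.182
Δd' = d'_1 − d'_2 = 1.033 − 1.182 = -0.149
2 has the higher sensitivity.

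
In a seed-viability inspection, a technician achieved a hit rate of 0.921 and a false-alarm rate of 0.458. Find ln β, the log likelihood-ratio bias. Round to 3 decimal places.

ln β = -0.991

z(0.921) = 1.4118, z(0.458) = -0.1055
ln β = −½·[z(H)² − z(FA)²] = −0.5 × (1.9932 − 0.0111) = -0.99105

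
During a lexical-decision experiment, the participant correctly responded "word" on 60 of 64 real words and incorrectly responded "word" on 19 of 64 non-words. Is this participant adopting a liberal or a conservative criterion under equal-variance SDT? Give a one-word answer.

z(H) = 1.534, z(FA) = -0.533
c = −½·(z(H) + z(FA)) = -0.5005
c < 0 → liberal criterion (biased toward responding “yes”).

liberal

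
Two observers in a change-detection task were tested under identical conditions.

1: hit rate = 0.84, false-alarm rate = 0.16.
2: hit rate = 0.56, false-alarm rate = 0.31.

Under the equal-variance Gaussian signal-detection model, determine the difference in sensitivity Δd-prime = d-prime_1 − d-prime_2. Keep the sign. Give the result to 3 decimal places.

1: z(0.84) = 0.9945, z(0.16) = -0.9945, d' = 1.9890
2: z(0.56) = 0.1510, z(0.31) = -0.4959, d' = 0.6469
Δd' = d'_1 − d'_2 = 1.9890 − 0.6469 = 1.3421
1 has the higher sensitivity.

Δd-prime = 1.342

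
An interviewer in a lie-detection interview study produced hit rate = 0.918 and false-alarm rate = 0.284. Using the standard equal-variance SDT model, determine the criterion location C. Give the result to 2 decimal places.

Φ⁻¹(H) = Φ⁻¹(0.918) = 1.392
Φ⁻¹(FA) = Φ⁻¹(0.284) = -0.571
c = −½·[z(H) + z(FA)] = −0.5 × (1.392 + (-0.571)) = -0.4105

C = -0.41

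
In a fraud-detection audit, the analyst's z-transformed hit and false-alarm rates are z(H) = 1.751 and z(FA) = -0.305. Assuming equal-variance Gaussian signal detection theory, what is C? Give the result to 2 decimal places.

C = -0.72

c = −½·[z(H) + z(FA)] = −½·(1.751 + (-0.305)) = -0.723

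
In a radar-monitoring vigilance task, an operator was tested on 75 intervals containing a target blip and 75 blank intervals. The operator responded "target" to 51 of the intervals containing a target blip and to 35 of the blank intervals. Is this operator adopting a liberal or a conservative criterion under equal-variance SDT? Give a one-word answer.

z(H) = 0.468, z(FA) = -0.084
c = −½·(z(H) + z(FA)) = -0.192
c < 0 → liberal criterion (biased toward responding “yes”).

liberal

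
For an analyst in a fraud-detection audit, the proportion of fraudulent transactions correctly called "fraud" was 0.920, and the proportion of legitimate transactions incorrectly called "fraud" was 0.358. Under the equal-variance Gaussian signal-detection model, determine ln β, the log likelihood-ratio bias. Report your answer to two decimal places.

ln β = -0.92

z(H) = 1.405
z(FA) = -0.364
ln β = −½·[z(H)² − z(FA)²] = −0.5 × (1.974 − 0.132) = -0.921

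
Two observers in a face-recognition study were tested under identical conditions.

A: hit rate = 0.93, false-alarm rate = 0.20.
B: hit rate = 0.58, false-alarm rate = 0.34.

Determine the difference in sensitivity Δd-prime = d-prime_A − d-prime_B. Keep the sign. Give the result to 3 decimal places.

A: z(0.93) = 1.4758, z(0.20) = -0.8416, d' = 2.3174
B: z(0.58) = 0.2019, z(0.34) = -0.4125, d' = 0.6144
Δd' = d'_A − d'_B = 2.3174 − 0.6144 = 1.7030
A has the higher sensitivity.

Δd-prime = 1.703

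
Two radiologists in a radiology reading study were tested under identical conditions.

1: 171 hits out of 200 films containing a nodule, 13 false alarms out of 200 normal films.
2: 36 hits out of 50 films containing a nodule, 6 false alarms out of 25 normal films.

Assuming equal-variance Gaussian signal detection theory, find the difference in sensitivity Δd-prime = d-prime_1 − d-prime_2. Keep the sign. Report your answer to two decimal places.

1: z(0.8550) = 1.058, z(0.0650) = -1.514, d' = 2.572
2: z(0.7200) = 0.583, z(0.2400) = -0.706, d' = 1.289
Δd' = d'_1 − d'_2 = 2.572 − 1.289 = 1.283
1 has the higher sensitivity.

Δd-prime = 1.28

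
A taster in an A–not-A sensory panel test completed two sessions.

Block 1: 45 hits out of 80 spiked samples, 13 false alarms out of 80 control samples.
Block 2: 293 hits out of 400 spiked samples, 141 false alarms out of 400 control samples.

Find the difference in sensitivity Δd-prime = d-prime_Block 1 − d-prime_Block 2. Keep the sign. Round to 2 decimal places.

Block 1: z(0.5625) = 0.157, z(0.1625) = -0.984, d' = 1.141
Block 2: z(0.7325) = 0.620, z(0.3525) = -0.379, d' = 0.999
Δd' = d'_Block 1 − d'_Block 2 = 1.141 − 0.999 = 0.142
Block 1 has the higher sensitivity.

Δd-prime = 0.14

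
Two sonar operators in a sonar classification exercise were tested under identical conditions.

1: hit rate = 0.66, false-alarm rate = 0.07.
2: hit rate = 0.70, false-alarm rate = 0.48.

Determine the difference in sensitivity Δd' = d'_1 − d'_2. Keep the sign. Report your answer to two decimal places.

1: z(0.66) = 0.412, z(0.07) = -1.476, d' = 1.888
2: z(0.70) = 0.524, z(0.48) = -0.050, d' = 0.574
Δd' = d'_1 − d'_2 = 1.888 − 0.574 = 1.314
1 has the higher sensitivity.

Δd' = 1.31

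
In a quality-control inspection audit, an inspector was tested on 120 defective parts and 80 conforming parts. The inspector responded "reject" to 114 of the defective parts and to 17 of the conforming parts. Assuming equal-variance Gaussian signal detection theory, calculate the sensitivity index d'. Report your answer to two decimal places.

H = 114/120 = 0.9500
FA = 17/80 = 0.2125
Φ⁻¹(H) = 1.645
Φ⁻¹(FA) = -0.798
d' = z(H) − z(FA) = 1.645 − (-0.798) = 2.443

d' = 2.44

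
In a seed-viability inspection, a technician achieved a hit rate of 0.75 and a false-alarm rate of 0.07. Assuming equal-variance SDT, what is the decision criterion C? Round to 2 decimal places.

Φ⁻¹(H) = Φ⁻¹(0.75) = 0.6745
Φ⁻¹(FA) = Φ⁻¹(0.07) = -1.4758
c = −½·[z(H) + z(FA)] = −0.5 × (0.6745 + (-1.4758)) = 0.40065

C = 0.40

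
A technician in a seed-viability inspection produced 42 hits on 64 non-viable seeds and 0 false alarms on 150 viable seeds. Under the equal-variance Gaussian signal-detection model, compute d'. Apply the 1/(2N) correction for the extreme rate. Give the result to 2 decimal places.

d' = 3.12

The false-alarm rate is 0/150 = 0, so apply the 1/(2N) correction: FA → 1/(2·150) = 0.00333.
z(H) = z(0.65625) = 0.402
z(FA) = z(0.00333) = -2.713
d' = 0.402 − (-2.713) = 3.115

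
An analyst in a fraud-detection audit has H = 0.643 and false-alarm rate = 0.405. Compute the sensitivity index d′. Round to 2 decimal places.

d′ = 0.61

z(H) = 0.366
z(FA) = -0.240
d' = z(H) − z(FA) = 0.366 − (-0.240) = 0.606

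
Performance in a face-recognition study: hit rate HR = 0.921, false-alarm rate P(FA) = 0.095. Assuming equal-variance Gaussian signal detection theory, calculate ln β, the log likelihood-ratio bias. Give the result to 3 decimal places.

Φ⁻¹(H) = 1.4118
Φ⁻¹(FA) = -1.3106
ln β = −½·[z(H)² − z(FA)²] = −0.5 × (1.9932 − 1.7177) = -0.13775

ln β = -0.138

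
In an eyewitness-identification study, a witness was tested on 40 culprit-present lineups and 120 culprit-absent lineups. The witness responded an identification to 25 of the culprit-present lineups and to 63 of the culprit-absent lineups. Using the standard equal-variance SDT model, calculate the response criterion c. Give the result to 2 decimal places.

H = 25/40 = 0.6250
FA = 63/120 = 0.5250
z(H) = z(0.6250) = 0.3186
z(FA) = z(0.5250) = 0.0627
c = −½·[z(H) + z(FA)] = −0.5 × (0.3186 + 0.0627) = -0.19065
c < 0: the witness has a liberal response bias.

c = -0.19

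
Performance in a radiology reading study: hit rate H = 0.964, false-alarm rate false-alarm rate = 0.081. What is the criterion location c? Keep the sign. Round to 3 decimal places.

c = -0.200

Φ⁻¹(H) = 1.7991
Φ⁻¹(FA) = -1.3984
c = −½·[z(H) + z(FA)] = −0.5 × (1.7991 + (-1.3984)) = -0.20035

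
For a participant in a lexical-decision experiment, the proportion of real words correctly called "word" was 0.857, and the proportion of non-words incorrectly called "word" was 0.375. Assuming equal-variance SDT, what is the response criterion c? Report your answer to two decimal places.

Φ⁻¹(H) = 1.067
Φ⁻¹(FA) = -0.319
c = −½·[z(H) + z(FA)] = −0.5 × (1.067 + (-0.319)) = -0.374

c = -0.37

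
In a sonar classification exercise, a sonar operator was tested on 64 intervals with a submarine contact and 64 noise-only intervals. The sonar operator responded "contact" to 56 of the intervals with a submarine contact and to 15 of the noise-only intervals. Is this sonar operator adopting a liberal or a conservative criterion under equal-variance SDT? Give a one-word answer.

z(H) = 1.150, z(FA) = -0.725
c = −½·(z(H) + z(FA)) = -0.2125
c < 0 → liberal criterion (biased toward responding “yes”).

liberal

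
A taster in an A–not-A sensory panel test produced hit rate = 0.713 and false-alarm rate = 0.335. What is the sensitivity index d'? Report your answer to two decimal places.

d' = 0.99

Φ⁻¹(H) = Φ⁻¹(0.713) = 0.5622
Φ⁻¹(FA) = Φ⁻¹(0.335) = -0.4261
d' = z(H) − z(FA) = 0.5622 − (-0.4261) = 0.9883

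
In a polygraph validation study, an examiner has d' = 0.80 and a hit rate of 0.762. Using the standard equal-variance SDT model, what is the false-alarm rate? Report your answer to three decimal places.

z(hit rate) = z(0.762) = 0.7128
z(FA) = z(H) − d' = 0.7128 − 0.80 = -0.0872
false-alarm rate = Φ(-0.0872) = 0.4653

false-alarm rate = 0.465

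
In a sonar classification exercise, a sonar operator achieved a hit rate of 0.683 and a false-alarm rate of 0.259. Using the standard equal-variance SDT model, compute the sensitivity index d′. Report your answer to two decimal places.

Φ⁻¹(H) = Φ⁻¹(0.683) = 0.476
Φ⁻¹(FA) = Φ⁻¹(0.259) = -0.646
d' = z(H) − z(FA) = 0.476 − (-0.646) = 1.122

d′ = 1.12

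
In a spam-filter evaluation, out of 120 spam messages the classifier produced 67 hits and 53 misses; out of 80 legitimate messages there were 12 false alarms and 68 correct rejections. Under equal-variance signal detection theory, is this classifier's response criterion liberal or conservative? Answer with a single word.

z(H) = 0.147, z(FA) = -1.036
c = −½·(z(H) + z(FA)) = 0.4445
c > 0 → conservative criterion (biased toward responding “no”).

conservative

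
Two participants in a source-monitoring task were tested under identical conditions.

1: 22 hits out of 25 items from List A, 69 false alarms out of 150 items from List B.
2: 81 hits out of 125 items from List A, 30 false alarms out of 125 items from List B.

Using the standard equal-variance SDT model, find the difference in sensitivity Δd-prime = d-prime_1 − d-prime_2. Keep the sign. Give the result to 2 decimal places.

1: z(0.8800) = 1.175, z(0.4600) = -0.100, d' = 1.275
2: z(0.6480) = 0.380, z(0.2400) = -0.706, d' = 1.086
Δd' = d'_1 − d'_2 = 1.275 − 1.086 = 0.189
1 has the higher sensitivity.

Δd-prime = 0.19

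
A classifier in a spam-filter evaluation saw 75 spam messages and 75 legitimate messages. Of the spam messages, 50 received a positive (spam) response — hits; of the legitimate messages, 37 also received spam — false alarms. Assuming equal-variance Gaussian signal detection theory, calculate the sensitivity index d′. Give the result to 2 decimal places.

d′ = 0.45

H = 50/75 = 0.6667
FA = 37/75 = 0.4933
Φ⁻¹(0.6667) = 0.431, Φ⁻¹(0.4933) = -0.017
d' = z(H) − z(FA) = 0.431 − (-0.017) = 0.448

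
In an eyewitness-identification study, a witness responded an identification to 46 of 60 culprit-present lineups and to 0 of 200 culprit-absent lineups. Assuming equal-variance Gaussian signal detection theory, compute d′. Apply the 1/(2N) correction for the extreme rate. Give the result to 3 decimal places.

d′ = 3.535

The false-alarm rate is 0/200 = 0, so apply the 1/(2N) correction: FA → 1/(2·200) = 0.00250.
z(H) = z(0.76667) = 0.7279
z(FA) = z(0.00250) = -2.8070
d' = 0.7279 − (-2.8070) = 3.5349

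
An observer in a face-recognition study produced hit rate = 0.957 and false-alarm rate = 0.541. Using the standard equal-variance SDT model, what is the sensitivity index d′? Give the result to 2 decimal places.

d′ = 1.61

z(0.957) = 1.717, z(0.541) = 0.103
d' = z(H) − z(FA) = 1.717 − 0.103 = 1.614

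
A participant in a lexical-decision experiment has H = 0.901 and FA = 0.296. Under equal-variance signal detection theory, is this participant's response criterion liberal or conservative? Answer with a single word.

liberal

z(H) = 1.287, z(FA) = -0.536
c = −½·(z(H) + z(FA)) = -0.3755
c < 0 → liberal criterion (biased toward responding “yes”).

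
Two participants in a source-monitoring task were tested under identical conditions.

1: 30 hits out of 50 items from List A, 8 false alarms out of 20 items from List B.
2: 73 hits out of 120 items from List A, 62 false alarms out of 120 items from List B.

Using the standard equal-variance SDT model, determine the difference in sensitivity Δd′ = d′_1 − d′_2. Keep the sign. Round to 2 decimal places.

Δd′ = 0.27

1: z(0.6000) = 0.253, z(0.4000) = -0.253, d' = 0.506
2: z(0.6083) = 0.275, z(0.5167) = 0.042, d' = 0.233
Δd' = d'_1 − d'_2 = 0.506 − 0.233 = 0.273
1 has the higher sensitivity.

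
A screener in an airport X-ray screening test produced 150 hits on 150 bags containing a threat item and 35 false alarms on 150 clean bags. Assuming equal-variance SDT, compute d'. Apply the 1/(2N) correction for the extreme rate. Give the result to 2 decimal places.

The hit rate is 150/150 = 1, so apply the 1/(2N) correction: H → 1 − 1/(2·150) = 0.99667.
z(H) = z(0.99667) = 2.713
z(FA) = z(0.23333) = -0.728
d' = 2.713 − (-0.728) = 3.441

d' = 3.44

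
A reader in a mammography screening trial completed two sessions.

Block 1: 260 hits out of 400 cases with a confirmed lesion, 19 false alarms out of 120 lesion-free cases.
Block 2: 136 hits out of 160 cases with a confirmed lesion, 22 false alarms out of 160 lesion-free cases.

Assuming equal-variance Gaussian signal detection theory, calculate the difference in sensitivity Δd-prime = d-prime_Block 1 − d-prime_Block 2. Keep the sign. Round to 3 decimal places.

Block 1: z(0.6500) = 0.3853, z(0.1583) = -1.0015, d' = 1.3868
Block 2: z(0.8500) = 1.0364, z(0.1375) = -1.0916, d' = 2.1280
Δd' = d'_Block 1 − d'_Block 2 = 1.3868 − 2.1280 = -0.7412
Block 2 has the higher sensitivity.

Δd-prime = -0.741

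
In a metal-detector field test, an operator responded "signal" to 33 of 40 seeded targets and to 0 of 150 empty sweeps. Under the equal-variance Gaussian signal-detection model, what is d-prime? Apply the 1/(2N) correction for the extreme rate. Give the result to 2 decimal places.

The false-alarm rate is 0/150 = 0, so apply the 1/(2N) correction: FA → 1/(2·150) = 0.00333.
z(H) = z(0.82500) = 0.935
z(FA) = z(0.00333) = -2.713
d' = 0.935 − (-2.713) = 3.648

d-prime = 3.65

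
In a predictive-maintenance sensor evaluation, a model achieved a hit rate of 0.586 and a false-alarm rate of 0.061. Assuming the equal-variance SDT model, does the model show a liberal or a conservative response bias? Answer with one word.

z(H) = 0.217, z(FA) = -1.546
c = −½·(z(H) + z(FA)) = 0.6645
c > 0 → conservative criterion (biased toward responding “no”).

conservative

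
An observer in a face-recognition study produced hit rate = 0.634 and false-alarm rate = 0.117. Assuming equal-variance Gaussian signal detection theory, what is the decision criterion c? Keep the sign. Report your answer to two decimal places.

Φ⁻¹(H) = Φ⁻¹(0.634) = 0.342
Φ⁻¹(FA) = Φ⁻¹(0.117) = -1.190
c = −½·[z(H) + z(FA)] = −0.5 × (0.342 + (-1.190)) = 0.424
c > 0: the observer has a conservative response bias.

c = 0.42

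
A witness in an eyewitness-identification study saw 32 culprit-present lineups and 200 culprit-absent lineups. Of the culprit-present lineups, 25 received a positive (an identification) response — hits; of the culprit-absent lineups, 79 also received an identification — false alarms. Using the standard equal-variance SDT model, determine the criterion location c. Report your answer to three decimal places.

c = -0.255

H = 25/32 = 0.7812
FA = 79/200 = 0.3950
z(H) = z(0.7812) = 0.7763
z(FA) = z(0.3950) = -0.2663
c = −½·[z(H) + z(FA)] = −0.5 × (0.7763 + (-0.2663)) = -0.2550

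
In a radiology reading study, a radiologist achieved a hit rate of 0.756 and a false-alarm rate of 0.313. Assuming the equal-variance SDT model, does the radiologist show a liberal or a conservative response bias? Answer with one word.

liberal

z(H) = 0.693, z(FA) = -0.487
c = −½·(z(H) + z(FA)) = -0.103
c < 0 → liberal criterion (biased toward responding “yes”).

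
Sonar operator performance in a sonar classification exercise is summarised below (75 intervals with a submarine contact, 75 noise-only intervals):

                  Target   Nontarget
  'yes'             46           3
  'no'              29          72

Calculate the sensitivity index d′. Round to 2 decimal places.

d′ = 2.04

H = 46/75 = 0.6133
FA = 3/75 = 0.0400
z(H) = z(0.6133) = 0.288
z(FA) = z(0.0400) = -1.751
d' = z(H) − z(FA) = 0.288 − (-1.751) = 2.039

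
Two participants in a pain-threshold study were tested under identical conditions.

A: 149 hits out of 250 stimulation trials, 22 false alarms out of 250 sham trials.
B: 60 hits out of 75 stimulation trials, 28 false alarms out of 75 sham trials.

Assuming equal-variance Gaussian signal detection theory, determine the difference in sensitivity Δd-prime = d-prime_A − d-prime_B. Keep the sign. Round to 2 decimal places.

A: z(0.5960) = 0.243, z(0.0880) = -1.353, d' = 1.596
B: z(0.8000) = 0.842, z(0.3733) = -0.323, d' = 1.165
Δd' = d'_A − d'_B = 1.596 − 1.165 = 0.431
A has the higher sensitivity.

Δd-prime = 0.43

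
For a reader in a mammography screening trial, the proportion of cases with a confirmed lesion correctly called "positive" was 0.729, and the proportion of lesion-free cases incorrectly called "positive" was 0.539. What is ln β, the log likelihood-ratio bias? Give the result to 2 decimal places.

Φ⁻¹(H) = Φ⁻¹(0.729) = 0.610
Φ⁻¹(FA) = Φ⁻¹(0.539) = 0.098
ln β = −½·[z(H)² − z(FA)²] = −0.5 × (0.372 − 0.010) = -0.181

ln β = -0.18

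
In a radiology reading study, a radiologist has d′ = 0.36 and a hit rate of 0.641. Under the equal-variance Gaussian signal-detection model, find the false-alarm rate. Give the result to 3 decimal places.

false-alarm rate = 0.500

z(hit rate) = z(0.641) = 0.3611
z(FA) = z(H) − d' = 0.3611 − 0.36 = 0.0011
false-alarm rate = Φ(0.0011) = 0.5004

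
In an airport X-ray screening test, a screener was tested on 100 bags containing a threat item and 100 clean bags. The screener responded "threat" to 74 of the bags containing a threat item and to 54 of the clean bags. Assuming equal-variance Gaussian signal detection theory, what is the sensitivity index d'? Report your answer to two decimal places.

d' = 0.54

H = 74/100 = 0.7400
FA = 54/100 = 0.5400
z(H) = 0.6433
z(FA) = 0.1004
d' = z(H) − z(FA) = 0.6433 − 0.1004 = 0.5429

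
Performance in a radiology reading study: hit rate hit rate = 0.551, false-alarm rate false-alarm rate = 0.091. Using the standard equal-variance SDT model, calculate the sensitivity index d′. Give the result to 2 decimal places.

d′ = 1.46

z(H) = 0.1282
z(FA) = -1.3346
d' = z(H) − z(FA) = 0.1282 − (-1.3346) = 1.4628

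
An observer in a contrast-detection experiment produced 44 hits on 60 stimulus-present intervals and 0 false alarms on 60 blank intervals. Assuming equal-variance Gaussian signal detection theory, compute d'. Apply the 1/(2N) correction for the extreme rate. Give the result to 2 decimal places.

The false-alarm rate is 0/60 = 0, so apply the 1/(2N) correction: FA → 1/(2·60) = 0.00833.
z(H) = z(0.73333) = 0.623
z(FA) = z(0.00833) = -2.394
d' = 0.623 − (-2.394) = 3.017

d' = 3.02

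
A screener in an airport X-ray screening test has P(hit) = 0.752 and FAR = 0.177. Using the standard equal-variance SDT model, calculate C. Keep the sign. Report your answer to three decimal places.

C = 0.123

z(0.752) = 0.6808, z(0.177) = -0.9269
c = −½·[z(H) + z(FA)] = −0.5 × (0.6808 + (-0.9269)) = 0.12305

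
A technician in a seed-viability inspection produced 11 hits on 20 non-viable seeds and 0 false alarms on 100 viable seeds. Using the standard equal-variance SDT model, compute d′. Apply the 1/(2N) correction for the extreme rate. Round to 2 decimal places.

d′ = 2.70

The false-alarm rate is 0/100 = 0, so apply the 1/(2N) correction: FA → 1/(2·100) = 0.00500.
z(H) = z(0.55000) = 0.126
z(FA) = z(0.00500) = -2.576
d' = 0.126 − (-2.576) = 2.702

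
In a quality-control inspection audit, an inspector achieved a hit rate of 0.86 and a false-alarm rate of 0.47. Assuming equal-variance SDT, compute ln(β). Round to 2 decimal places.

z(H) = z(0.86) = 1.080
z(FA) = z(0.47) = -0.075
ln β = −½·[z(H)² − z(FA)²] = −0.5 × (1.166 − 0.006) = -0.580

ln β = -0.58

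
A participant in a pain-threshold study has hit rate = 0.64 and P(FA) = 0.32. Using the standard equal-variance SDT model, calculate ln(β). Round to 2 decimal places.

z(H) = z(0.64) = 0.358
z(FA) = z(0.32) = -0.468
ln β = −½·[z(H)² − z(FA)²] = −0.5 × (0.128 − 0.219) = 0.0455

ln β = 0.05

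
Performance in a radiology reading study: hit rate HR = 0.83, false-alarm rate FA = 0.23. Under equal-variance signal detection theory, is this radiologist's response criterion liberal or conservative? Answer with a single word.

z(H) = 0.954, z(FA) = -0.739
c = −½·(z(H) + z(FA)) = -0.1075
c < 0 → liberal criterion (biased toward responding “yes”).

liberal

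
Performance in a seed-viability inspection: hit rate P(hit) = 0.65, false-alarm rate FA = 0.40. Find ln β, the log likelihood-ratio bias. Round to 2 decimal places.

ln β = -0.04

Φ⁻¹(0.65) = 0.385, Φ⁻¹(0.40) = -0.253
ln β = −½·[z(H)² − z(FA)²] = −0.5 × (0.148 − 0.064) = -0.042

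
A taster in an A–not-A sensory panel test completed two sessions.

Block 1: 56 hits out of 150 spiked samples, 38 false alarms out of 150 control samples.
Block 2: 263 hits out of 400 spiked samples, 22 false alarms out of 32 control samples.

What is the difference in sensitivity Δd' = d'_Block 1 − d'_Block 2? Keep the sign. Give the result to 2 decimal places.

Block 1: z(0.3733) = -0.323, z(0.2533) = -0.664, d' = 0.341
Block 2: z(0.6575) = 0.406, z(0.6875) = 0.489, d' = -0.083
Δd' = d'_Block 1 − d'_Block 2 = 0.341 − (-0.083) = 0.424
Block 1 has the higher sensitivity.

Δd' = 0.42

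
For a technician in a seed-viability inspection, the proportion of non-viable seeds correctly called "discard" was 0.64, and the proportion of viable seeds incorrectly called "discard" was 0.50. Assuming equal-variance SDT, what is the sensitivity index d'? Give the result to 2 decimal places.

d' = 0.36

z(H) = 0.358
z(FA) = 0.000
d' = z(H) − z(FA) = 0.358 − 0.000 = 0.358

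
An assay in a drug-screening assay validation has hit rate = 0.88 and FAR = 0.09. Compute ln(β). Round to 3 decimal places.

z(H) = 1.1750
z(FA) = -1.3408
ln β = −½·[z(H)² − z(FA)²] = −0.5 × (1.3806 − 1.7977) = 0.20855

ln β = 0.209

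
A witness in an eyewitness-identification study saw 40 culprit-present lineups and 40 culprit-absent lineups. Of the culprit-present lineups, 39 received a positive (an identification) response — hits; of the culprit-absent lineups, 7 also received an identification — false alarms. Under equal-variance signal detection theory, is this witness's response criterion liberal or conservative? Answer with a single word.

liberal

z(H) = 1.960, z(FA) = -0.935
c = −½·(z(H) + z(FA)) = -0.5125
c < 0 → liberal criterion (biased toward responding “yes”).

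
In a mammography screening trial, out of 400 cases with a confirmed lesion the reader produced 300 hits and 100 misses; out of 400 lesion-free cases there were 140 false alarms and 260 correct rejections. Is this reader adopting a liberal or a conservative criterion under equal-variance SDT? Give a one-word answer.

liberal

z(H) = 0.674, z(FA) = -0.385
c = −½·(z(H) + z(FA)) = -0.1445
c < 0 → liberal criterion (biased toward responding “yes”).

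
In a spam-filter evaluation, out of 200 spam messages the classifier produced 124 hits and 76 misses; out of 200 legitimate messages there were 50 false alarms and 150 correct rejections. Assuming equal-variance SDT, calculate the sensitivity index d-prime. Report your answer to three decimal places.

d-prime = 0.980

H = 124/200 = 0.6200
FA = 50/200 = 0.2500
z(H) = 0.3055
z(FA) = -0.6745
d' = z(H) − z(FA) = 0.3055 − (-0.6745) = 0.9800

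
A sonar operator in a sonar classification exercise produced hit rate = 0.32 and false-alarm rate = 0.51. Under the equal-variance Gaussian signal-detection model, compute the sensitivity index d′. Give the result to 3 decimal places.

Φ⁻¹(H) = -0.4677
Φ⁻¹(FA) = 0.0251
d' = z(H) − z(FA) = -0.4677 − 0.0251 = -0.4928

d′ = -0.493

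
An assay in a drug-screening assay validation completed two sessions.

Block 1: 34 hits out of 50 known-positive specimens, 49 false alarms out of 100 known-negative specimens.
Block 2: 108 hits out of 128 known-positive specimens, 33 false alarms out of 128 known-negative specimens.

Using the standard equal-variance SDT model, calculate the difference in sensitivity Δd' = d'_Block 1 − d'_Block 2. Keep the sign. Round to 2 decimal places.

Block 1: z(0.6800) = 0.468, z(0.4900) = -0.025, d' = 0.493
Block 2: z(0.8438) = 1.010, z(0.2578) = -0.650, d' = 1.660
Δd' = d'_Block 1 − d'_Block 2 = 0.493 − 1.660 = -1.167
Block 2 has the higher sensitivity.

Δd' = -1.17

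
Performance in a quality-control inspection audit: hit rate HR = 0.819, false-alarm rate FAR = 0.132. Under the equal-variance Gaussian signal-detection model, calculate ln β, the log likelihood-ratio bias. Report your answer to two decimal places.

Φ⁻¹(0.819) = 0.912, Φ⁻¹(0.132) = -1.117
ln β = −½·[z(H)² − z(FA)²] = −0.5 × (0.832 − 1.248) = 0.208

ln β = 0.21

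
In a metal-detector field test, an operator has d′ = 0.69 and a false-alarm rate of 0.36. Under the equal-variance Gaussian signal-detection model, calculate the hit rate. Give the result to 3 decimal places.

z(false-alarm rate) = z(0.36) = -0.3585
z(H) = z(FA) + d' = -0.3585 + 0.69 = 0.3315
hit rate = Φ(0.3315) = 0.6299

hit rate = 0.630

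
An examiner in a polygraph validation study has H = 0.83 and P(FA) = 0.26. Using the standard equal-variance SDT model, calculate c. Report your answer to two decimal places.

c = -0.16

z(H) = 0.954
z(FA) = -0.643
c = −½·[z(H) + z(FA)] = −0.5 × (0.954 + (-0.643)) = -0.1555
c < 0: the examiner has a liberal response bias.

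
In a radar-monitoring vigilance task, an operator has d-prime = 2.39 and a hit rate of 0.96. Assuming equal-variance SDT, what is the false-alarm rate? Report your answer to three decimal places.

false-alarm rate = 0.261

z(hit rate) = z(0.96) = 1.7507
z(FA) = z(H) − d' = 1.7507 − 2.39 = -0.6393
false-alarm rate = Φ(-0.6393) = 0.2613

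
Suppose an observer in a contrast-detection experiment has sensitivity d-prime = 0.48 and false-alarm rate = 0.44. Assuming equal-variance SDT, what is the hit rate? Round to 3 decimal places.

hit rate = 0.629

z(false-alarm rate) = z(0.44) = -0.1510
z(H) = z(FA) + d' = -0.1510 + 0.48 = 0.3290
hit rate = Φ(0.3290) = 0.6289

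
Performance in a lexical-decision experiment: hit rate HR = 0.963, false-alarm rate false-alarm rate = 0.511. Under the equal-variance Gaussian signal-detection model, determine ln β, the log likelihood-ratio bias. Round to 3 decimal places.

Φ⁻¹(H) = Φ⁻¹(0.963) = 1.7866
Φ⁻¹(FA) = Φ⁻¹(0.511) = 0.0276
ln β = −½·[z(H)² − z(FA)²] = −0.5 × (3.1919 − 0.0008) = -1.59555

ln β = -1.596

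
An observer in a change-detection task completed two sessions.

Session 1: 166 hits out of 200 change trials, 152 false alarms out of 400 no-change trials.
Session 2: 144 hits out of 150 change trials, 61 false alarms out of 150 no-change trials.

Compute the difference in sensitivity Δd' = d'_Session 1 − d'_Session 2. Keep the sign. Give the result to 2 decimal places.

Session 1: z(0.8300) = 0.954, z(0.3800) = -0.305, d' = 1.259
Session 2: z(0.9600) = 1.751, z(0.4067) = -0.236, d' = 1.987
Δd' = d'_Session 1 − d'_Session 2 = 1.259 − 1.987 = -0.728
Session 2 has the higher sensitivity.

Δd' = -0.73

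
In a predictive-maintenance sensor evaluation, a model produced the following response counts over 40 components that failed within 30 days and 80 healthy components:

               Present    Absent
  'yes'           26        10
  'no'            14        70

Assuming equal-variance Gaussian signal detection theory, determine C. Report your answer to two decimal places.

H = 26/40 = 0.6500
FA = 10/80 = 0.1250
Φ⁻¹(H) = 0.3853
Φ⁻¹(FA) = -1.1503
c = −½·[z(H) + z(FA)] = −0.5 × (0.3853 + (-1.1503)) = 0.3825

C = 0.38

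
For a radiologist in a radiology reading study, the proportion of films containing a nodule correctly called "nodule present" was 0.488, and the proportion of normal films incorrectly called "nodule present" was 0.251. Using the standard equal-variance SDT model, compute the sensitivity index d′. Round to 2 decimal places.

d′ = 0.64

z(H) = z(0.488) = -0.0301
z(FA) = z(0.251) = -0.6713
d' = z(H) − z(FA) = -0.0301 − (-0.6713) = 0.6412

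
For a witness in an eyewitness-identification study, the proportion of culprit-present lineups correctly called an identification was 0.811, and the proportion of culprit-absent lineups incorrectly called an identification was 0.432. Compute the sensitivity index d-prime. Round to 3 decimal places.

Φ⁻¹(H) = Φ⁻¹(0.811) = 0.8816
Φ⁻¹(FA) = Φ⁻¹(0.432) = -0.1713
d' = z(H) − z(FA) = 0.8816 − (-0.1713) = 1.0529

d-prime = 1.053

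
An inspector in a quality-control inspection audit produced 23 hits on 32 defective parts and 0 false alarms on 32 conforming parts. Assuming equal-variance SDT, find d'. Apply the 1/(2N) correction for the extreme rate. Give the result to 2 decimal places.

The false-alarm rate is 0/32 = 0, so apply the 1/(2N) correction: FA → 1/(2·32) = 0.01562.
z(H) = z(0.71875) = 0.579
z(FA) = z(0.01562) = -2.154
d' = 0.579 − (-2.154) = 2.733

d' = 2.73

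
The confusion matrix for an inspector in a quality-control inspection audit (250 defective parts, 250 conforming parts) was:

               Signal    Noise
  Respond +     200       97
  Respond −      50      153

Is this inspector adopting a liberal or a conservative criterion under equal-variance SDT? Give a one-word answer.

z(H) = 0.842, z(FA) = -0.285
c = −½·(z(H) + z(FA)) = -0.2785
c < 0 → liberal criterion (biased toward responding “yes”).

liberal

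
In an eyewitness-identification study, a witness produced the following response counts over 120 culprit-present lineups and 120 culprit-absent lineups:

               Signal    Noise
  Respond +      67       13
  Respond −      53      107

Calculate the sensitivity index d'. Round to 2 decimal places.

d' = 1.38

H = 67/120 = 0.5583
FA = 13/120 = 0.1083
z(H) = z(0.5583) = 0.147
z(FA) = z(0.1083) = -1.236
d' = z(H) − z(FA) = 0.147 − (-1.236) = 1.383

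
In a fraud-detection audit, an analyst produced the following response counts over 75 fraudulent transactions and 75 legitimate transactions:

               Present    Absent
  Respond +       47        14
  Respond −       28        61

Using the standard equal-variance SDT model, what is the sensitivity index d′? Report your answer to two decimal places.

H = 47/75 = 0.6267
FA = 14/75 = 0.1867
Φ⁻¹(H) = Φ⁻¹(0.6267) = 0.323
Φ⁻¹(FA) = Φ⁻¹(0.1867) = -0.890
d' = z(H) − z(FA) = 0.323 − (-0.890) = 1.213

d′ = 1.21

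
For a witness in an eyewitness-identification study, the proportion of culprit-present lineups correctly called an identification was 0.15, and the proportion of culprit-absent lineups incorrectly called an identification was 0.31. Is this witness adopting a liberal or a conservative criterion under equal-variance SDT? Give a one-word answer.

z(H) = -1.036, z(FA) = -0.496
c = −½·(z(H) + z(FA)) = 0.766
c > 0 → conservative criterion (biased toward responding “no”).

conservative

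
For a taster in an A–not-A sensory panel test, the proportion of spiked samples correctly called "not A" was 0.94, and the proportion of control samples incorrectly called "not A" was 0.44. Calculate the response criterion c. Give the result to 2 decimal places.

c = -0.70

z(0.94) = 1.5548, z(0.44) = -0.1510
c = −½·[z(H) + z(FA)] = −0.5 × (1.5548 + (-0.1510)) = -0.7019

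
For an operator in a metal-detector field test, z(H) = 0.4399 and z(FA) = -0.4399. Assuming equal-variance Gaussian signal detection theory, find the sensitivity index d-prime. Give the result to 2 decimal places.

d' = z(H) − z(FA) = 0.4399 − (-0.4399) = 0.8798

d-prime = 0.88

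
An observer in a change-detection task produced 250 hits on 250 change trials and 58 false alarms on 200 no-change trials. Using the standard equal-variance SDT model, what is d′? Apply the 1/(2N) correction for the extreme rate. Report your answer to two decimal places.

d′ = 3.43

The hit rate is 250/250 = 1, so apply the 1/(2N) correction: H → 1 − 1/(2·250) = 0.99800.
z(H) = z(0.99800) = 2.878
z(FA) = z(0.29000) = -0.553
d' = 2.878 − (-0.553) = 3.431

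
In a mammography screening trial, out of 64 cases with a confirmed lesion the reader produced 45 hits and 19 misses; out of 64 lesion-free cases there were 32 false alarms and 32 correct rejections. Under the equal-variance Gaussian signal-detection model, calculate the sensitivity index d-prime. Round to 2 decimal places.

H = 45/64 = 0.7031
FA = 32/64 = 0.5000
z(H) = z(0.7031) = 0.5333
z(FA) = z(0.5000) = 0.0000
d' = z(H) − z(FA) = 0.5333 − 0.0000 = 0.5333

d-prime = 0.53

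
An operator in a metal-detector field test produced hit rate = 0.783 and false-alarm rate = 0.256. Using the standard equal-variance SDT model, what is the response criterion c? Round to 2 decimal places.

z(H) = z(0.783) = 0.7824
z(FA) = z(0.256) = -0.6557
c = −½·[z(H) + z(FA)] = −0.5 × (0.7824 + (-0.6557)) = -0.06335

c = -0.06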